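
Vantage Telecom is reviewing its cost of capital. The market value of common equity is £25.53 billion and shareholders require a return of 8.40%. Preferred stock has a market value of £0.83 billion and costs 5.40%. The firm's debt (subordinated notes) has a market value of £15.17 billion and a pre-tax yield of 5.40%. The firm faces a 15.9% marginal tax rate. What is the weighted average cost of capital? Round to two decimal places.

Total capital V = 25.53 + 0.83 + 15.17 = 41.53.
Equity: weight = 25.53/41.53 = 0.6147; cost = 8.4%.
Preferred: weight = 0.83/41.53 = 0.0200; cost = 5.4%.
Subordinated notes: weight = 15.17/41.53 = 0.3653; after-tax cost = 5.4% × (1 − 15.9%) = 4.5414%.
WACC = 0.6147 × 8.4000% + 0.0200 × 5.4000% + 0.3653 × 4.5414% = 6.9306%.

6.93%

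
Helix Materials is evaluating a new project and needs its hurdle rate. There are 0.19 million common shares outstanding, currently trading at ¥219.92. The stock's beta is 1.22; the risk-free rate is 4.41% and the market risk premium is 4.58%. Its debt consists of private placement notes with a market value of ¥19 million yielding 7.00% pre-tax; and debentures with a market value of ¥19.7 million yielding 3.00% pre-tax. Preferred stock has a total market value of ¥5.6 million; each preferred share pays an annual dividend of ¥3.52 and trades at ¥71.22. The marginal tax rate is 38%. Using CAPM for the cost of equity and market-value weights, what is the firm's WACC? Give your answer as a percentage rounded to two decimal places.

Cost of equity via CAPM: Re = 4.41% + 1.22 × 4.58% = 9.9976%.
Cost of preferred: Rp = 3.52 / 71.22 = 4.9424%.
Market value of equity E = 219.92 × 0.19m = 41.7848m.
Total capital V = 41.7848 + 5.6 + 19 + 19.7 = 86.0848.
Equity: weight = 41.7848/86.0848 = 0.4854; cost = 9.9976%.
Preferred: weight = 5.6/86.0848 = 0.0651; cost = 4.9424%.
Private placement notes: weight = 19/86.0848 = 0.2207; after-tax cost = 7% × (1 − 38%) = 4.3400%.
Debentures: weight = 19.7/86.0848 = 0.2288; after-tax cost = 3% × (1 − 38%) = 1.8600%.
WACC = 0.4854 × 9.9976% + 0.0651 × 4.9424% + 0.2207 × 4.3400% + 0.2288 × 1.8600% = 6.5578%.

6.56%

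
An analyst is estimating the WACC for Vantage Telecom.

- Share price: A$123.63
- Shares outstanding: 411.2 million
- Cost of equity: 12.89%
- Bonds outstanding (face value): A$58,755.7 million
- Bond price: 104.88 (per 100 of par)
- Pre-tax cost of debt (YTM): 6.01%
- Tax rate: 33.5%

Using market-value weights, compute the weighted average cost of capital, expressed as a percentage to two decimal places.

8.02%

Market value of equity E = 123.63 × 411.2m = 50836.656m. Market value of debt D = 58755.7m × 104.88/100 = 61622.97816m.
Total capital V = 50836.656 + 61622.97816 = 112459.63416.
Equity: weight = 50836.656/112459.63416 = 0.4520; cost = 12.89%.
Bonds outstanding: weight = 61622.97816/112459.63416 = 0.5480; after-tax cost = 6.01% × (1 − 33.5%) = 3.9967%.
WACC = 0.4520 × 12.8900% + 0.5480 × 3.9967% = 8.0168%.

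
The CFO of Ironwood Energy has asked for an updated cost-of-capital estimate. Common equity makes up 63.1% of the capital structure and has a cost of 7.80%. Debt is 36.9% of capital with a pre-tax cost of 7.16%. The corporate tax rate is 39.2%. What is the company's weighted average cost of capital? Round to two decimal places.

After-tax cost of debt = 7.16% × (1 − 39.2%) = 4.3533%.
WACC = 0.631 × 7.8000% + 0.369 × 4.3533% = 6.5282%.

6.53%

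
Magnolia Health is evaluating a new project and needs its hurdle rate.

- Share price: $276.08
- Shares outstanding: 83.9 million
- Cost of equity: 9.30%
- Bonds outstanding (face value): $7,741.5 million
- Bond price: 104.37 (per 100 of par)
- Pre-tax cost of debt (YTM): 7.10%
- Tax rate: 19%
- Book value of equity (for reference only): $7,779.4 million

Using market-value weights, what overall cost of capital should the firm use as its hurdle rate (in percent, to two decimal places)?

8.38%

Market value of equity E = 276.08 × 83.9m = 23163.112m. Market value of debt D = 7741.5m × 104.37/100 = 8079.80355m.
Total capital V = 23163.112 + 8079.80355 = 31242.91555.
Equity: weight = 23163.112/31242.91555 = 0.7414; cost = 9.3%.
Bonds outstanding: weight = 8079.80355/31242.91555 = 0.2586; after-tax cost = 7.1% × (1 − 19%) = 5.7510%.
WACC = 0.7414 × 9.3000% + 0.2586 × 5.7510% = 8.3822%.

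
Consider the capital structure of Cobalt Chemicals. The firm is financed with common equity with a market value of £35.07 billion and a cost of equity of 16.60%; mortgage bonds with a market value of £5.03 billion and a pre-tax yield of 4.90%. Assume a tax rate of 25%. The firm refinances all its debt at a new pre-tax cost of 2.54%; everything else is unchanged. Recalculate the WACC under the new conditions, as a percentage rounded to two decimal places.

14.76%

After the change:
Total capital V = 35.07 + 5.03 = 40.1.
Equity: weight = 35.07/40.1 = 0.8746; cost = 16.6%.
Mortgage bonds: weight = 5.03/40.1 = 0.1254; after-tax cost = 2.54% × (1 − 25%) = 1.9050%.
WACC = 0.8746 × 16.6000% + 0.1254 × 1.9050% = 14.7567%.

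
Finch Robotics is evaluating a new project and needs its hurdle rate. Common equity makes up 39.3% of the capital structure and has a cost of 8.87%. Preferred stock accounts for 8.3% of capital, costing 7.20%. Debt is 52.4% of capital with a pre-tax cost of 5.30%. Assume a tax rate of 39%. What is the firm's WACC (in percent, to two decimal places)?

5.78%

After-tax cost of debt = 5.3% × (1 − 39%) = 3.2330%.
WACC = 0.393 × 8.8700% + 0.083 × 7.2000% + 0.524 × 3.2330% = 5.7776%.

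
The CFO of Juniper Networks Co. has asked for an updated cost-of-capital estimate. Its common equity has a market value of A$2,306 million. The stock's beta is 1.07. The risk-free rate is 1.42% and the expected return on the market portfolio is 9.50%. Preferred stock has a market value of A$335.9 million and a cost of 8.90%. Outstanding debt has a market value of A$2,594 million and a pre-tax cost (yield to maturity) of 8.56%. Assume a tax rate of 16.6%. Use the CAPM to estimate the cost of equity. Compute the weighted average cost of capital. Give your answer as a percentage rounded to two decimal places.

8.54%

Market risk premium = 9.5% − 1.42% = 8.08%.
Cost of equity via CAPM: Re = 1.42% + 1.07 × 8.08% = 10.0656%.
Total capital V = 2306 + 335.9 + 2594 = 5235.9.
Equity: weight = 2306/5235.9 = 0.4404; cost = 10.0656%.
Preferred: weight = 335.9/5235.9 = 0.0642; cost = 8.9%.
Debt: weight = 2594/5235.9 = 0.4954; after-tax cost = 8.56% × (1 − 16.6%) = 7.1390%.
WACC = 0.4404 × 10.0656% + 0.0642 × 8.9000% + 0.4954 × 7.1390% = 8.5409%.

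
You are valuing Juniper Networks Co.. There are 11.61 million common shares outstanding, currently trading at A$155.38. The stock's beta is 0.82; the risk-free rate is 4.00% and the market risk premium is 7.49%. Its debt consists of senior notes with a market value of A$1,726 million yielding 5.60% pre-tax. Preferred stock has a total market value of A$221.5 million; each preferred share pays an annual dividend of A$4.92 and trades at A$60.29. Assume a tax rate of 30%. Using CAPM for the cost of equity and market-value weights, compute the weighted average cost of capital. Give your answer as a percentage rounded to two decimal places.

Cost of equity via CAPM: Re = 4.0% + 0.82 × 7.49% = 10.1418%.
Cost of preferred: Rp = 4.92 / 60.29 = 8.1606%.
Market value of equity E = 155.38 × 11.61m = 1803.9618m.
Total capital V = 1803.9618 + 221.5 + 1726 = 3751.4618.
Equity: weight = 1803.9618/3751.4618 = 0.4809; cost = 10.1418%.
Preferred: weight = 221.5/3751.4618 = 0.0590; cost = 8.1606%.
Senior notes: weight = 1726/3751.4618 = 0.4601; after-tax cost = 5.6% × (1 − 30%) = 3.9200%.
WACC = 0.4809 × 10.1418% + 0.0590 × 8.1606% + 0.4601 × 3.9200% = 7.1623%.

7.16%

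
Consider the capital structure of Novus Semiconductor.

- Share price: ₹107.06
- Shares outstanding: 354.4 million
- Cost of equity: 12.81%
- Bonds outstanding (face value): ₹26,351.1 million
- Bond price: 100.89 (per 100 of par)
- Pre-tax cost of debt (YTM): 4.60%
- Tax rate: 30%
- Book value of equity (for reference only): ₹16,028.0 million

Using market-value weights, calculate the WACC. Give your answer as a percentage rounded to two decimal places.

8.86%

Market value of equity E = 107.06 × 354.4m = 37942.064m. Market value of debt D = 26351.1m × 100.89/100 = 26585.62479m.
Total capital V = 37942.064 + 26585.62479 = 64527.68879.
Equity: weight = 37942.064/64527.68879 = 0.5880; cost = 12.81%.
Bonds outstanding: weight = 26585.62479/64527.68879 = 0.4120; after-tax cost = 4.6% × (1 − 30%) = 3.2200%.
WACC = 0.5880 × 12.8100% + 0.4120 × 3.2200% = 8.8589%.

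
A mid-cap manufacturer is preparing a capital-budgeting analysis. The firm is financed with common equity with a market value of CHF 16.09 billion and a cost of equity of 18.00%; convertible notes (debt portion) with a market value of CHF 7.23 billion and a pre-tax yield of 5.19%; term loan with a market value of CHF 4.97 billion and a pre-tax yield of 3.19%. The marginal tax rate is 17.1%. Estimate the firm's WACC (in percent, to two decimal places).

Total capital V = 16.09 + 7.23 + 4.97 = 28.29.
Equity: weight = 16.09/28.29 = 0.5688; cost = 18%.
Convertible notes (debt portion): weight = 7.23/28.29 = 0.2556; after-tax cost = 5.19% × (1 − 17.1%) = 4.3025%.
Term loan: weight = 4.97/28.29 = 0.1757; after-tax cost = 3.19% × (1 − 17.1%) = 2.6445%.
WACC = 0.5688 × 18.0000% + 0.2556 × 4.3025% + 0.1757 × 2.6445% = 11.8017%.

11.80%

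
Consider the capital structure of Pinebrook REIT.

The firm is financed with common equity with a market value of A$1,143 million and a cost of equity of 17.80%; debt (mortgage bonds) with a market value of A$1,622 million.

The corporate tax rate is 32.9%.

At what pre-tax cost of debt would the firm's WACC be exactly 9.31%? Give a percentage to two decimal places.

Total capital V = 1143 + 1622 = 2765.
Equity weight = 1143/2765 = 0.4134.
Mortgage bonds weight = 1622/2765 = 0.5866.
Equity contribution = 0.4134 × 17.8% = 7.3582%.
Remaining for debt = 9.31% − 7.3582% = 1.9518%.
Rd × (1 − 32.9%) × 0.5866 = 1.9518%  ⇒  Rd = 4.9586%.

4.96%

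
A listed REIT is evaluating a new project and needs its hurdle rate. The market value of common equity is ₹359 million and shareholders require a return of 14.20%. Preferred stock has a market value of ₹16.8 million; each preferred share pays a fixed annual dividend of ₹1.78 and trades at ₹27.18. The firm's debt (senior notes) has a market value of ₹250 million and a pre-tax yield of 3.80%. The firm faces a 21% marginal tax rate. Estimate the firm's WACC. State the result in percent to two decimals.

Cost of preferred: Rp = 1.78 / 27.18 = 6.5489%.
Total capital V = 359 + 16.8 + 250 = 625.8.
Equity: weight = 359/625.8 = 0.5737; cost = 14.2%.
Preferred: weight = 16.8/625.8 = 0.0268; cost = 6.5489%.
Senior notes: weight = 250/625.8 = 0.3995; after-tax cost = 3.8% × (1 − 21%) = 3.0020%.
WACC = 0.5737 × 14.2000% + 0.0268 × 6.5489% + 0.3995 × 3.0020% = 9.5211%.

9.52%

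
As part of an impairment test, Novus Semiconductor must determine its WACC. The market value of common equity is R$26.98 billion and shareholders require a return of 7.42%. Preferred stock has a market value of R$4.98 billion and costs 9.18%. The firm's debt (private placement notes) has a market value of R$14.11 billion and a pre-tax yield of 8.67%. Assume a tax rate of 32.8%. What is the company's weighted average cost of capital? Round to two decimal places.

Total capital V = 26.98 + 4.98 + 14.11 = 46.07.
Equity: weight = 26.98/46.07 = 0.5856; cost = 7.42%.
Preferred: weight = 4.98/46.07 = 0.1081; cost = 9.18%.
Private placement notes: weight = 14.11/46.07 = 0.3063; after-tax cost = 8.67% × (1 − 32.8%) = 5.8262%.
WACC = 0.5856 × 7.4200% + 0.1081 × 9.1800% + 0.3063 × 5.8262% = 7.1221%.

7.12%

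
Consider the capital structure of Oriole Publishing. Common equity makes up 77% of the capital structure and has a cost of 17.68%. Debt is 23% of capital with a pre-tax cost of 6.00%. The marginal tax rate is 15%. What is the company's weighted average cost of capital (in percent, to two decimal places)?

After-tax cost of debt = 6% × (1 − 15%) = 5.1000%.
WACC = 0.770 × 17.6800% + 0.230 × 5.1000% = 14.7866%.

14.79%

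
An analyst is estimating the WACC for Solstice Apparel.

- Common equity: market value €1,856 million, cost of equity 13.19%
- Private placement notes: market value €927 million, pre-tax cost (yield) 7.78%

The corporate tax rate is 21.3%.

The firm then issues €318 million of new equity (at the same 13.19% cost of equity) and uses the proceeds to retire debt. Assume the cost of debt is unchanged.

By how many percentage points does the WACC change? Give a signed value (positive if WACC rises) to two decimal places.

+0.81 pp

Current WACC:
Total capital V = 1856 + 927 = 2783.
Equity: weight = 1856/2783 = 0.6669; cost = 13.19%.
Private placement notes: weight = 927/2783 = 0.3331; after-tax cost = 7.78% × (1 − 21.3%) = 6.1229%.
WACC = 0.6669 × 13.1900% + 0.3331 × 6.1229% = 10.8360%.
After the change:
Total capital V = 2174 + 609 = 2783.
Equity: weight = 2174/2783 = 0.7812; cost = 13.19%.
Private placement notes: weight = 609/2783 = 0.2188; after-tax cost = 7.78% × (1 − 21.3%) = 6.1229%.
WACC = 0.7812 × 13.1900% + 0.2188 × 6.1229% = 11.6435%.
Change in WACC = 11.6435% − 10.8360% = 0.8075 pp.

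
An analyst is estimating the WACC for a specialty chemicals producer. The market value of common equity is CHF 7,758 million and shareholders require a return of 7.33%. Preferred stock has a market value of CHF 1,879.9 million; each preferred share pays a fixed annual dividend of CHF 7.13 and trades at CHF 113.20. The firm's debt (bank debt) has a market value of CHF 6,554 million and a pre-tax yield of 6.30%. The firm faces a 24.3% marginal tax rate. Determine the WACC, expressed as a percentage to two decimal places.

6.17%

Cost of preferred: Rp = 7.13 / 113.2 = 6.2986%.
Total capital V = 7758 + 1879.9 + 6554 = 16191.9.
Equity: weight = 7758/16191.9 = 0.4791; cost = 7.33%.
Preferred: weight = 1879.9/16191.9 = 0.1161; cost = 6.2986%.
Bank debt: weight = 6554/16191.9 = 0.4048; after-tax cost = 6.3% × (1 − 24.3%) = 4.7691%.
WACC = 0.4791 × 7.3300% + 0.1161 × 6.2986% + 0.4048 × 4.7691% = 6.1737%.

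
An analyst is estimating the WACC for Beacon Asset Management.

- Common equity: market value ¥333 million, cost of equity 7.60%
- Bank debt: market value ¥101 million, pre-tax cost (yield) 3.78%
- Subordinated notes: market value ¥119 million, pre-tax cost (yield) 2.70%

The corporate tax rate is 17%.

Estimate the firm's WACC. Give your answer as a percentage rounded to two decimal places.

Total capital V = 333 + 101 + 119 = 553.
Equity: weight = 333/553 = 0.6022; cost = 7.6%.
Bank debt: weight = 101/553 = 0.1826; after-tax cost = 3.78% × (1 − 17%) = 3.1374%.
Subordinated notes: weight = 119/553 = 0.2152; after-tax cost = 2.7% × (1 − 17%) = 2.2410%.
WACC = 0.6022 × 7.6000% + 0.1826 × 3.1374% + 0.2152 × 2.2410% = 5.6317%.

5.63%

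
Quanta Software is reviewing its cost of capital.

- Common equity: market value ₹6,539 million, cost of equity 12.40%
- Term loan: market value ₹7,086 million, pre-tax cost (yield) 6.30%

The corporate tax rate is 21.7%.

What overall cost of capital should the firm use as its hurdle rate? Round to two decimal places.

8.52%

Total capital V = 6539 + 7086 = 13625.
Equity: weight = 6539/13625 = 0.4799; cost = 12.4%.
Term loan: weight = 7086/13625 = 0.5201; after-tax cost = 6.3% × (1 − 21.7%) = 4.9329%.
WACC = 0.4799 × 12.4000% + 0.5201 × 4.9329% = 8.5166%.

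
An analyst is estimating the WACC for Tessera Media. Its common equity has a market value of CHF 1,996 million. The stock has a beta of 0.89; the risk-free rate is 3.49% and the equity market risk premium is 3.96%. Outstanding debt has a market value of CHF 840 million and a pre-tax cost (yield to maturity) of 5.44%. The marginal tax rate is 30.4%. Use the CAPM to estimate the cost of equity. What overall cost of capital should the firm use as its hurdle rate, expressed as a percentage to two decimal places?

Cost of equity via CAPM: Re = 3.49% + 0.89 × 3.96% = 7.0144%.
Total capital V = 1996 + 840 = 2836.
Equity: weight = 1996/2836 = 0.7038; cost = 7.0144%.
Debt: weight = 840/2836 = 0.2962; after-tax cost = 5.44% × (1 − 30.4%) = 3.7862%.
WACC = 0.7038 × 7.0144% + 0.2962 × 3.7862% = 6.0582%.

6.06%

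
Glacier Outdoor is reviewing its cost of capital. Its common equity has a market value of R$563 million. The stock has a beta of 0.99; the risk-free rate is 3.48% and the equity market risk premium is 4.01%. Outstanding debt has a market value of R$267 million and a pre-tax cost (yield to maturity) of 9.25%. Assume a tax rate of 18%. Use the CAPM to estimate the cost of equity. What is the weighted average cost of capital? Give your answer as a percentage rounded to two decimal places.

7.49%

Cost of equity via CAPM: Re = 3.48% + 0.99 × 4.01% = 7.4499%.
Total capital V = 563 + 267 = 830.
Equity: weight = 563/830 = 0.6783; cost = 7.4499%.
Debt: weight = 267/830 = 0.3217; after-tax cost = 9.25% × (1 − 18%) = 7.5850%.
WACC = 0.6783 × 7.4499% + 0.3217 × 7.5850% = 7.4934%.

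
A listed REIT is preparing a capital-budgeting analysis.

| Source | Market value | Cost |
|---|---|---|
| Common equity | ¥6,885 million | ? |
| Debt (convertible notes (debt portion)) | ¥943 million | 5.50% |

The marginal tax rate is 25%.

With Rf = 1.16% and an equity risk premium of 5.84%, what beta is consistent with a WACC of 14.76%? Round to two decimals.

2.58

Total capital V = 6885 + 943 = 7828.
Equity weight = 6885/7828 = 0.8795.
Convertible notes (debt portion) weight = 943/7828 = 0.1205.
Debt contribution = 0.1205 × 5.5% × (1 − 25%) = 0.4969%.
Required equity contribution = 14.76% − 0.4969% = 14.2631%  ⇒  Re = 16.2166%.
CAPM: 16.2166% = 1.16% + β × 5.84%  ⇒  β = 2.5782.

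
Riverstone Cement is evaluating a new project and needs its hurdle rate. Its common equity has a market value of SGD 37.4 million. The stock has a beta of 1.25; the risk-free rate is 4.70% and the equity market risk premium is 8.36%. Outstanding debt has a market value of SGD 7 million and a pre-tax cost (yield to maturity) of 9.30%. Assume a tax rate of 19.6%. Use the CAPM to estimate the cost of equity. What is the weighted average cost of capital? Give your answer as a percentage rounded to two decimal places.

Cost of equity via CAPM: Re = 4.7% + 1.25 × 8.36% = 15.1500%.
Total capital V = 37.4 + 7 = 44.4.
Equity: weight = 37.4/44.4 = 0.8423; cost = 15.15%.
Debt: weight = 7/44.4 = 0.1577; after-tax cost = 9.3% × (1 − 19.6%) = 7.4772%.
WACC = 0.8423 × 15.1500% + 0.1577 × 7.4772% = 13.9403%.

13.94%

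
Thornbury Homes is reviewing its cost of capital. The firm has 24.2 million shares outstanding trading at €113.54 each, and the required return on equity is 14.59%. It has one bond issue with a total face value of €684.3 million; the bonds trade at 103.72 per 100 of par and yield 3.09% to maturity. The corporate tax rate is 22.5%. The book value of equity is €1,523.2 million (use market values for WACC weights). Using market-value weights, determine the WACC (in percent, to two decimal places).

12.09%

Market value of equity E = 113.54 × 24.2m = 2747.668m. Market value of debt D = 684.3m × 103.72/100 = 709.75596m.
Total capital V = 2747.668 + 709.75596 = 3457.42396.
Equity: weight = 2747.668/3457.42396 = 0.7947; cost = 14.59%.
Bonds outstanding: weight = 709.75596/3457.42396 = 0.2053; after-tax cost = 3.09% × (1 − 22.5%) = 2.3948%.
WACC = 0.7947 × 14.5900% + 0.2053 × 2.3948% = 12.0865%.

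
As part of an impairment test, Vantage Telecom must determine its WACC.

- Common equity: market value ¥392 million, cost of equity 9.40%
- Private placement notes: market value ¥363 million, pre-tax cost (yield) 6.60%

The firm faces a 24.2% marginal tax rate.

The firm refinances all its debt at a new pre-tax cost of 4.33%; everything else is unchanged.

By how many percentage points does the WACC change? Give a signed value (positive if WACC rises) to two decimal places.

-0.83 pp

Current WACC:
Total capital V = 392 + 363 = 755.
Equity: weight = 392/755 = 0.5192; cost = 9.4%.
Private placement notes: weight = 363/755 = 0.4808; after-tax cost = 6.6% × (1 − 24.2%) = 5.0028%.
WACC = 0.5192 × 9.4000% + 0.4808 × 5.0028% = 7.2858%.
After the change:
Total capital V = 392 + 363 = 755.
Equity: weight = 392/755 = 0.5192; cost = 9.4%.
Private placement notes: weight = 363/755 = 0.4808; after-tax cost = 4.33% × (1 − 24.2%) = 3.2821%.
WACC = 0.5192 × 9.4000% + 0.4808 × 3.2821% = 6.4586%.
Change in WACC = 6.4586% − 7.2858% = -0.8273 pp.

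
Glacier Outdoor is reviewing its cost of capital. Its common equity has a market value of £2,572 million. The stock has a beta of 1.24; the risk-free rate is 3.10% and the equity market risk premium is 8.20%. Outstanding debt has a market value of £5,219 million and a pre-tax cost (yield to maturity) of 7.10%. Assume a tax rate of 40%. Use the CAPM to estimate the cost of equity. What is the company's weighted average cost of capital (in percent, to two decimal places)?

7.23%

Cost of equity via CAPM: Re = 3.1% + 1.24 × 8.2% = 13.2680%.
Total capital V = 2572 + 5219 = 7791.
Equity: weight = 2572/7791 = 0.3301; cost = 13.268%.
Debt: weight = 5219/7791 = 0.6699; after-tax cost = 7.1% × (1 − 40%) = 4.2600%.
WACC = 0.3301 × 13.2680% + 0.6699 × 4.2600% = 7.2338%.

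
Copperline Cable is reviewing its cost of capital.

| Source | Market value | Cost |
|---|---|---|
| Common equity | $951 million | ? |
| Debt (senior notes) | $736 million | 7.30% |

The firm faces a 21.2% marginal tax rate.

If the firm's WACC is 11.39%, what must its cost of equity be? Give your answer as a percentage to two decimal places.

15.75%

Total capital V = 951 + 736 = 1687.
Equity weight = 951/1687 = 0.5637.
Senior notes weight = 736/1687 = 0.4363.
Debt contribution = 0.4363 × 7.3% × (1 − 21.2%) = 2.5096%.
Required equity contribution = 11.39% − 2.5096% = 8.8804%.
Re = 8.8804% / 0.5637 = 15.7531%.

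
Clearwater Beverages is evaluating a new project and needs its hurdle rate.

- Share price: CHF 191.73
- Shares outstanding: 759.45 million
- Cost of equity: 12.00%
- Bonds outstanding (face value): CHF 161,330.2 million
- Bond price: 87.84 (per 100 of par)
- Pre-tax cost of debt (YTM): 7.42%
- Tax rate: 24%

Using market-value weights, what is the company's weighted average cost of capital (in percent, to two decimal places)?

Market value of equity E = 191.73 × 759.45m = 145609.3485m. Market value of debt D = 161330.2m × 87.84/100 = 141712.44768m.
Total capital V = 145609.3485 + 141712.44768 = 287321.79618.
Equity: weight = 145609.3485/287321.79618 = 0.5068; cost = 12%.
Bonds outstanding: weight = 141712.44768/287321.79618 = 0.4932; after-tax cost = 7.42% × (1 − 24%) = 5.6392%.
WACC = 0.5068 × 12.0000% + 0.4932 × 5.6392% = 8.8627%.

8.86%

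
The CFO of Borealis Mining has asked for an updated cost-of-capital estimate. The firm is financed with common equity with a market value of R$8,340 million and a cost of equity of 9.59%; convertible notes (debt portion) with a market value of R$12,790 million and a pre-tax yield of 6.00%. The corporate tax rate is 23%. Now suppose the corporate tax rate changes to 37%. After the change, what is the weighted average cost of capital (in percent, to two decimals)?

6.07%

After the change:
Total capital V = 8340 + 12790 = 21130.
Equity: weight = 8340/21130 = 0.3947; cost = 9.59%.
Convertible notes (debt portion): weight = 12790/21130 = 0.6053; after-tax cost = 6% × (1 − 37%) = 3.7800%.
WACC = 0.3947 × 9.5900% + 0.6053 × 3.7800% = 6.0732%.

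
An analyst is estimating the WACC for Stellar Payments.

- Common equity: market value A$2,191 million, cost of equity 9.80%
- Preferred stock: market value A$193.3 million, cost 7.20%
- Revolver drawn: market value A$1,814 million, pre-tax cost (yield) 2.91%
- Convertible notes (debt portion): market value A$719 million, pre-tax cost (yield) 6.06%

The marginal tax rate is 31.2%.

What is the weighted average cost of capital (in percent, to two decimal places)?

Total capital V = 2191 + 193.3 + 1814 + 719 = 4917.3.
Equity: weight = 2191/4917.3 = 0.4456; cost = 9.8%.
Preferred: weight = 193.3/4917.3 = 0.0393; cost = 7.2%.
Revolver drawn: weight = 1814/4917.3 = 0.3689; after-tax cost = 2.91% × (1 − 31.2%) = 2.0021%.
Convertible notes (debt portion): weight = 719/4917.3 = 0.1462; after-tax cost = 6.06% × (1 − 31.2%) = 4.1693%.
WACC = 0.4456 × 9.8000% + 0.0393 × 7.2000% + 0.3689 × 2.0021% + 0.1462 × 4.1693% = 5.9978%.

6.00%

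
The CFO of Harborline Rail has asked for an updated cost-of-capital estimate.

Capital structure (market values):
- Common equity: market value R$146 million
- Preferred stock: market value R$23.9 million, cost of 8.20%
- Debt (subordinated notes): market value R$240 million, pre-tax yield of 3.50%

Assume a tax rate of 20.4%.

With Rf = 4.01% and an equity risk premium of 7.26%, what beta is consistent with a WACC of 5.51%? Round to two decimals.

Total capital V = 146 + 23.9 + 240 = 409.9.
Equity weight = 146/409.9 = 0.3562.
Preferred weight = 23.9/409.9 = 0.0583.
Subordinated notes weight = 240/409.9 = 0.5855.
Debt contribution = 0.5855 × 3.5% × (1 − 20.4%) = 1.6312%.
Preferred contribution = 0.0583 × 8.2% = 0.4781%.
Required equity contribution = 5.51% − 2.1093% = 3.4007%  ⇒  Re = 9.5475%.
CAPM: 9.5475% = 4.01% + β × 7.26%  ⇒  β = 0.7627.

0.76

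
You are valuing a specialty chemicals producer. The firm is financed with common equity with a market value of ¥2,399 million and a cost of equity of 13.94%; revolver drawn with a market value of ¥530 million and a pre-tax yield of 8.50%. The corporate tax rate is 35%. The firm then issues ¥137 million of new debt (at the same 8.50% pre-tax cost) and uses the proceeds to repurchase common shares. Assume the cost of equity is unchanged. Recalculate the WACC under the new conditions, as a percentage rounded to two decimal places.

After the change:
Total capital V = 2262 + 667 = 2929.
Equity: weight = 2262/2929 = 0.7723; cost = 13.94%.
Revolver drawn: weight = 667/2929 = 0.2277; after-tax cost = 8.5% × (1 − 35%) = 5.5250%.
WACC = 0.7723 × 13.9400% + 0.2277 × 5.5250% = 12.0237%.

12.02%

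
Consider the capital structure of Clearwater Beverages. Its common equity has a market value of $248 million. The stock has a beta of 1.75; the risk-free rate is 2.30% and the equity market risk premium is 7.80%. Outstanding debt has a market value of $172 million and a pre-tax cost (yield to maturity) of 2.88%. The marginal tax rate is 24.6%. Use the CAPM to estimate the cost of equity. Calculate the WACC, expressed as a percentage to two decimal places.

Cost of equity via CAPM: Re = 2.3% + 1.75 × 7.8% = 15.9500%.
Total capital V = 248 + 172 = 420.
Equity: weight = 248/420 = 0.5905; cost = 15.95%.
Debt: weight = 172/420 = 0.4095; after-tax cost = 2.88% × (1 − 24.6%) = 2.1715%.
WACC = 0.5905 × 15.9500% + 0.4095 × 2.1715% = 10.3074%.

10.31%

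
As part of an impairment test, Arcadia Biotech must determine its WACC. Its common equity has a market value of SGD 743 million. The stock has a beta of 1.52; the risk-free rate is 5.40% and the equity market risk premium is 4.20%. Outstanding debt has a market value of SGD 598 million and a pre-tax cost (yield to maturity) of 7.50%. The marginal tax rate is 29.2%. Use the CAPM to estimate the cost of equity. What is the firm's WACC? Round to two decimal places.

8.90%

Cost of equity via CAPM: Re = 5.4% + 1.52 × 4.2% = 11.7840%.
Total capital V = 743 + 598 = 1341.
Equity: weight = 743/1341 = 0.5541; cost = 11.784%.
Debt: weight = 598/1341 = 0.4459; after-tax cost = 7.5% × (1 − 29.2%) = 5.3100%.
WACC = 0.5541 × 11.7840% + 0.4459 × 5.3100% = 8.8970%.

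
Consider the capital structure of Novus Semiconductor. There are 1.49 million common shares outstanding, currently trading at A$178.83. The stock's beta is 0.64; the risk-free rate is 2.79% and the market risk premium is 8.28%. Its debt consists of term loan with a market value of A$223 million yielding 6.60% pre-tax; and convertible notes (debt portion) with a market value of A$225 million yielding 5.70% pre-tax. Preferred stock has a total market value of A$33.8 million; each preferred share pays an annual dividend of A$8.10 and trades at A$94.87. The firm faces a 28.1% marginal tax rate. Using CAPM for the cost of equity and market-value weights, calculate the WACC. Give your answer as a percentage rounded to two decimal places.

Cost of equity via CAPM: Re = 2.79% + 0.64 × 8.28% = 8.0892%.
Cost of preferred: Rp = 8.1 / 94.87 = 8.5380%.
Market value of equity E = 178.83 × 1.49m = 266.4567m.
Total capital V = 266.4567 + 33.8 + 223 + 225 = 748.2567.
Equity: weight = 266.4567/748.2567 = 0.3561; cost = 8.0892%.
Preferred: weight = 33.8/748.2567 = 0.0452; cost = 8.538%.
Term loan: weight = 223/748.2567 = 0.2980; after-tax cost = 6.6% × (1 − 28.1%) = 4.7454%.
Convertible notes (debt portion): weight = 225/748.2567 = 0.3007; after-tax cost = 5.7% × (1 − 28.1%) = 4.0983%.
WACC = 0.3561 × 8.0892% + 0.0452 × 8.5380% + 0.2980 × 4.7454% + 0.3007 × 4.0983% = 5.9129%.

5.91%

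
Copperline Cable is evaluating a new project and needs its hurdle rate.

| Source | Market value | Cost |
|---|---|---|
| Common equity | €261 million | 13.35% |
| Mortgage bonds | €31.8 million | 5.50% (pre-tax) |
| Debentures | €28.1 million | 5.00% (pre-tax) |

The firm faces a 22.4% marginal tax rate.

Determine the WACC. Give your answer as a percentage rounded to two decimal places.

Total capital V = 261 + 31.8 + 28.1 = 320.9.
Equity: weight = 261/320.9 = 0.8133; cost = 13.35%.
Mortgage bonds: weight = 31.8/320.9 = 0.0991; after-tax cost = 5.5% × (1 − 22.4%) = 4.2680%.
Debentures: weight = 28.1/320.9 = 0.0876; after-tax cost = 5% × (1 − 22.4%) = 3.8800%.
WACC = 0.8133 × 13.3500% + 0.0991 × 4.2680% + 0.0876 × 3.8800% = 11.6208%.

11.62%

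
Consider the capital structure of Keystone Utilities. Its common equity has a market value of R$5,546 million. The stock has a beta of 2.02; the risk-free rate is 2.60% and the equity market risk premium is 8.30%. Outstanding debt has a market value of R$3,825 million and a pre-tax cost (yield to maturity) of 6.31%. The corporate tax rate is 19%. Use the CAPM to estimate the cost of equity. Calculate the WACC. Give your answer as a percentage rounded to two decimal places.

13.55%

Cost of equity via CAPM: Re = 2.6% + 2.02 × 8.3% = 19.3660%.
Total capital V = 5546 + 3825 = 9371.
Equity: weight = 5546/9371 = 0.5918; cost = 19.366%.
Debt: weight = 3825/9371 = 0.4082; after-tax cost = 6.31% × (1 − 19%) = 5.1111%.
WACC = 0.5918 × 19.3660% + 0.4082 × 5.1111% = 13.5475%.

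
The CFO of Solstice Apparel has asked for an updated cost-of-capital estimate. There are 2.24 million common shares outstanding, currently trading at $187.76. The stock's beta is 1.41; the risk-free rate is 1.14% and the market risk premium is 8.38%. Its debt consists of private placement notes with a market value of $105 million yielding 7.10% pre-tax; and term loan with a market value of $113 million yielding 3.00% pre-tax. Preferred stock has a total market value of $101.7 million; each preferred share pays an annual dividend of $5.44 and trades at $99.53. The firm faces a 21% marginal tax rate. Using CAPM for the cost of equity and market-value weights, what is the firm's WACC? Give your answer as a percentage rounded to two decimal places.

Cost of equity via CAPM: Re = 1.14% + 1.41 × 8.38% = 12.9558%.
Cost of preferred: Rp = 5.44 / 99.53 = 5.4657%.
Market value of equity E = 187.76 × 2.24m = 420.5824m.
Total capital V = 420.5824 + 101.7 + 105 + 113 = 740.2824.
Equity: weight = 420.5824/740.2824 = 0.5681; cost = 12.9558%.
Preferred: weight = 101.7/740.2824 = 0.1374; cost = 5.4657%.
Private placement notes: weight = 105/740.2824 = 0.1418; after-tax cost = 7.1% × (1 − 21%) = 5.6090%.
Term loan: weight = 113/740.2824 = 0.1526; after-tax cost = 3% × (1 − 21%) = 2.3700%.
WACC = 0.5681 × 12.9558% + 0.1374 × 5.4657% + 0.1418 × 5.6090% + 0.1526 × 2.3700% = 9.2689%.

9.27%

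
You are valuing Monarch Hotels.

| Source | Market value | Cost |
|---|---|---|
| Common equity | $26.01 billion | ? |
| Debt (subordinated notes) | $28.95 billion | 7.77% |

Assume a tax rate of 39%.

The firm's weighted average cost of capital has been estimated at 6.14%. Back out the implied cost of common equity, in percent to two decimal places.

Total capital V = 26.01 + 28.95 = 54.96.
Equity weight = 26.01/54.96 = 0.4733.
Subordinated notes weight = 28.95/54.96 = 0.5267.
Debt contribution = 0.5267 × 7.77% × (1 − 39%) = 2.4966%.
Required equity contribution = 6.14% − 2.4966% = 3.6434%.
Re = 3.6434% / 0.4733 = 7.6986%.

7.70%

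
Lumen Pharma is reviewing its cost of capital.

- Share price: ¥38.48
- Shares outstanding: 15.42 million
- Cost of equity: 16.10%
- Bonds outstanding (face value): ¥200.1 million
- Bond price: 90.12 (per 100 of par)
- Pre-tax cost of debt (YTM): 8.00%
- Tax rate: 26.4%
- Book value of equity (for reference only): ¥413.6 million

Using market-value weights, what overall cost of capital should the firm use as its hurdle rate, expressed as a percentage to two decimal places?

13.72%

Market value of equity E = 38.48 × 15.42m = 593.3616m. Market value of debt D = 200.1m × 90.12/100 = 180.33012m.
Total capital V = 593.3616 + 180.33012 = 773.69172.
Equity: weight = 593.3616/773.69172 = 0.7669; cost = 16.1%.
Bonds outstanding: weight = 180.33012/773.69172 = 0.2331; after-tax cost = 8% × (1 − 26.4%) = 5.8880%.
WACC = 0.7669 × 16.1000% + 0.2331 × 5.8880% = 13.7198%.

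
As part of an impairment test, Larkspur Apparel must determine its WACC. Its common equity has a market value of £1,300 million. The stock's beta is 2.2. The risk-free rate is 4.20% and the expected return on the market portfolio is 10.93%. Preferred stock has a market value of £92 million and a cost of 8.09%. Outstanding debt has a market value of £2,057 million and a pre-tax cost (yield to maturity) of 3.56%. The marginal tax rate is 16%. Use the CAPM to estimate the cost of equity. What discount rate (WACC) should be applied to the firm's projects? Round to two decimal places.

9.16%

Market risk premium = 10.93% − 4.2% = 6.73%.
Cost of equity via CAPM: Re = 4.2% + 2.2 × 6.73% = 19.0060%.
Total capital V = 1300 + 92 + 2057 = 3449.
Equity: weight = 1300/3449 = 0.3769; cost = 19.006%.
Preferred: weight = 92/3449 = 0.0267; cost = 8.09%.
Debt: weight = 2057/3449 = 0.5964; after-tax cost = 3.56% × (1 − 16%) = 2.9904%.
WACC = 0.3769 × 19.0060% + 0.0267 × 8.0900% + 0.5964 × 2.9904% = 9.1630%.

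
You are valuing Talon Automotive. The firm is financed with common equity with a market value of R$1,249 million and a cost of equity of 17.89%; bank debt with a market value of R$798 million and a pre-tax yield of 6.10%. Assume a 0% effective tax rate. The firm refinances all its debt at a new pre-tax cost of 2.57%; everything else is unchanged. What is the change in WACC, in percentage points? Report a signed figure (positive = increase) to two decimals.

Current WACC:
Total capital V = 1249 + 798 = 2047.
Equity: weight = 1249/2047 = 0.6102; cost = 17.89%.
Bank debt: weight = 798/2047 = 0.3898; after-tax cost = 6.1% × (1 − 0%) = 6.1000%.
WACC = 0.6102 × 17.8900% + 0.3898 × 6.1000% = 13.2938%.
After the change:
Total capital V = 1249 + 798 = 2047.
Equity: weight = 1249/2047 = 0.6102; cost = 17.89%.
Bank debt: weight = 798/2047 = 0.3898; after-tax cost = 2.57% × (1 − 0%) = 2.5700%.
WACC = 0.6102 × 17.8900% + 0.3898 × 2.5700% = 11.9177%.
Change in WACC = 11.9177% − 13.2938% = -1.3761 pp.

-1.38 pp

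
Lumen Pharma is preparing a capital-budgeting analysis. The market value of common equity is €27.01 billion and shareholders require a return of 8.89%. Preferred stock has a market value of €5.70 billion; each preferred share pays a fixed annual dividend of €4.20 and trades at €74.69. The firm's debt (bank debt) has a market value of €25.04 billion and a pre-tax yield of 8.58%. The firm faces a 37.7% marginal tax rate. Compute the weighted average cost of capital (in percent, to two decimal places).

7.03%

Cost of preferred: Rp = 4.2 / 74.69 = 5.6232%.
Total capital V = 27.01 + 5.7 + 25.04 = 57.75.
Equity: weight = 27.01/57.75 = 0.4677; cost = 8.89%.
Preferred: weight = 5.7/57.75 = 0.0987; cost = 5.6232%.
Bank debt: weight = 25.04/57.75 = 0.4336; after-tax cost = 8.58% × (1 − 37.7%) = 5.3453%.
WACC = 0.4677 × 8.8900% + 0.0987 × 5.6232% + 0.4336 × 5.3453% = 7.0306%.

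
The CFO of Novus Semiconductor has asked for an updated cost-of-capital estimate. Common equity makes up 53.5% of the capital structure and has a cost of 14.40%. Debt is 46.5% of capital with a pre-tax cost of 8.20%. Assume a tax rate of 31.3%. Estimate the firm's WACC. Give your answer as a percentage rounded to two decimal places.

10.32%

After-tax cost of debt = 8.2% × (1 − 31.3%) = 5.6334%.
WACC = 0.535 × 14.4000% + 0.465 × 5.6334% = 10.3235%.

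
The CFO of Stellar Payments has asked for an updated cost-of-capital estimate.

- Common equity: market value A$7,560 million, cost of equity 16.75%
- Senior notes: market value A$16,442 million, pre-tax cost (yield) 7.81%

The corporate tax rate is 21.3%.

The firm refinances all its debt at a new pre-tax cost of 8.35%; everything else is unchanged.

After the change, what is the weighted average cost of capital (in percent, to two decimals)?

After the change:
Total capital V = 7560 + 16442 = 24002.
Equity: weight = 7560/24002 = 0.3150; cost = 16.75%.
Senior notes: weight = 16442/24002 = 0.6850; after-tax cost = 8.35% × (1 − 21.3%) = 6.5714%.
WACC = 0.3150 × 16.7500% + 0.6850 × 6.5714% = 9.7774%.

9.78%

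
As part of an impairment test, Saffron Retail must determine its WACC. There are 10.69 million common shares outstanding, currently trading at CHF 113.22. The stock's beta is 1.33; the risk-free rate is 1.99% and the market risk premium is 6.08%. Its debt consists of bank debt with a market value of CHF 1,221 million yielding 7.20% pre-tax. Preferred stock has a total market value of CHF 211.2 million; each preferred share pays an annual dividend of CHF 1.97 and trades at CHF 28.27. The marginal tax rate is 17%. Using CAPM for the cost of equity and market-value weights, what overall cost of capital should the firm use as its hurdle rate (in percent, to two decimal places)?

7.93%

Cost of equity via CAPM: Re = 1.99% + 1.33 × 6.08% = 10.0764%.
Cost of preferred: Rp = 1.97 / 28.27 = 6.9685%.
Market value of equity E = 113.22 × 10.69m = 1210.3218m.
Total capital V = 1210.3218 + 211.2 + 1221 = 2642.5218.
Equity: weight = 1210.3218/2642.5218 = 0.4580; cost = 10.0764%.
Preferred: weight = 211.2/2642.5218 = 0.0799; cost = 6.9685%.
Bank debt: weight = 1221/2642.5218 = 0.4621; after-tax cost = 7.2% × (1 − 17%) = 5.9760%.
WACC = 0.4580 × 10.0764% + 0.0799 × 6.9685% + 0.4621 × 5.9760% = 7.9334%.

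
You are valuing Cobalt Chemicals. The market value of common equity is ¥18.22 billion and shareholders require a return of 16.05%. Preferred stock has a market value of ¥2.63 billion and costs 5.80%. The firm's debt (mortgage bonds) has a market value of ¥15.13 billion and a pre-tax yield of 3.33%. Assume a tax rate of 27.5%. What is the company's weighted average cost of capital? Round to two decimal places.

Total capital V = 18.22 + 2.63 + 15.13 = 35.98.
Equity: weight = 18.22/35.98 = 0.5064; cost = 16.05%.
Preferred: weight = 2.63/35.98 = 0.0731; cost = 5.8%.
Mortgage bonds: weight = 15.13/35.98 = 0.4205; after-tax cost = 3.33% × (1 − 27.5%) = 2.4143%.
WACC = 0.5064 × 16.0500% + 0.0731 × 5.8000% + 0.4205 × 2.4143% = 9.5668%.

9.57%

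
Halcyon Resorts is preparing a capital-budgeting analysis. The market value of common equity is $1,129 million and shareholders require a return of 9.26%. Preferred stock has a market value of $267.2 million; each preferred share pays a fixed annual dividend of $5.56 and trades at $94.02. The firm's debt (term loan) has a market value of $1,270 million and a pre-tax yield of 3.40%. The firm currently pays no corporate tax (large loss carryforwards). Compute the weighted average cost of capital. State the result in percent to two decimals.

6.13%

Cost of preferred: Rp = 5.56 / 94.02 = 5.9136%.
Total capital V = 1129 + 267.2 + 1270 = 2666.2.
Equity: weight = 1129/2666.2 = 0.4234; cost = 9.26%.
Preferred: weight = 267.2/2666.2 = 0.1002; cost = 5.9136%.
Term loan: weight = 1270/2666.2 = 0.4763; after-tax cost = 3.4% × (1 − 0%) = 3.4000%.
WACC = 0.4234 × 9.2600% + 0.1002 × 5.9136% + 0.4763 × 3.4000% = 6.1333%.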